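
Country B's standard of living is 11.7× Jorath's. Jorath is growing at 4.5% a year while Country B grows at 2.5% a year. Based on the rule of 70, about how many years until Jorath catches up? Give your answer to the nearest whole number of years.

around 124 years

The growth-rate gap is 4.5% − 2.5% = 2 percentage points.
So the ratio between them halves every 70/2 ≈ 35.00 years.
An 11.7× gap takes log₂(11.7) ≈ 3.55 halvings to close: 3.55 × 35.00 ≈ 124 years.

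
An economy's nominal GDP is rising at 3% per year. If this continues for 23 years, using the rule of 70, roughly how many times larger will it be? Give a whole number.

70/3 ≈ 23.33 years per doubling.
23 years fits 1 doubling: 2^1 = 2.

≈ 2 times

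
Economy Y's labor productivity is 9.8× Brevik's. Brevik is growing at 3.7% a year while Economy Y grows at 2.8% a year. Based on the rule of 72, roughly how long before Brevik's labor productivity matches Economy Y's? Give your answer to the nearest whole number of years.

What matters is the difference: 0.9 pp.
Rule of 72 on the gap: the ratio halves every 72/0.9 ≈ 80.00 years.
A 9.8× gap takes log₂(9.8) ≈ 3.29 halvings to close: 3.29 × 80.00 ≈ 263 years.

around 263 years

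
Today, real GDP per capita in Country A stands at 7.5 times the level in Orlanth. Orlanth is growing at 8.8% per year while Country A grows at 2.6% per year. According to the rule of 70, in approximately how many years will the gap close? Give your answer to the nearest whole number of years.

Orlanth gains on Country A at 8.8% − 2.6% = 6.2 points a year.
At that relative rate the gap halves every 70/6.2 ≈ 11.29 years.
A 7.5 times gap takes log₂(7.5) ≈ 2.91 halvings to close: 2.91 × 11.29 ≈ 33 years.

around 33 years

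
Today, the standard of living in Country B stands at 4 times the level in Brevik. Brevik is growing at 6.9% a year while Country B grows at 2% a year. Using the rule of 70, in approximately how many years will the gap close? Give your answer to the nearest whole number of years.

approximately 29 years

Brevik gains on Country B at 6.9% − 2% = 4.9 points a year.
At that relative rate the gap halves every 70/4.9 ≈ 14.29 years.
A 4 times gap closes after 2 halvings: 2 × 14.29 ≈ 29 years.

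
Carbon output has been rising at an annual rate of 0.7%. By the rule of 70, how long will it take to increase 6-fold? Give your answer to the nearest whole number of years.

One doubling takes 70/0.7 = 100.00 years.
Reaching 6× takes log₂(6) ≈ 2.58 doublings.
2.58 × 100.00 ≈ 258 years.

about 258 years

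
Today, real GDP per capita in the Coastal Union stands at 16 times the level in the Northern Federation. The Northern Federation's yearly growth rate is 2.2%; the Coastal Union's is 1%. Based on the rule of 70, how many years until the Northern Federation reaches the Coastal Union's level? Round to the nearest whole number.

the Northern Federation gains on the Coastal Union at 2.2% − 1% = 1.2 points a year.
At that relative rate the gap halves every 70/1.2 ≈ 58.33 years.
A 16 times gap closes after 4 halvings: 4 × 58.33 ≈ 233 years.

approximately 233 years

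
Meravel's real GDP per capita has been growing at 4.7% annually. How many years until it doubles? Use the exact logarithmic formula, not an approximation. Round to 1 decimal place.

t = ln(2) / ln(1 + 0.047) = 0.6931 / 0.045929 ≈ 15.09.

15.1 years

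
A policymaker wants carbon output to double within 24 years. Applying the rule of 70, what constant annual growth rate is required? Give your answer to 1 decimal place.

70 / 24 ≈ 2.92, so about 2.9% a year.

about 2.9% a year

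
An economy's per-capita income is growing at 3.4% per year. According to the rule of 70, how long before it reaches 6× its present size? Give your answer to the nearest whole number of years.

At 3.4% it doubles every 70/3.4 ≈ 20.59 years.
Reaching 6× takes log₂(6) ≈ 2.58 doublings.
2.58 × 20.59 ≈ 53 years.

53 years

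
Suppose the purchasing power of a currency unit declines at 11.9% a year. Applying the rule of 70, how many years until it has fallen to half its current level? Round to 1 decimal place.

Halving time ≈ 70 / 11.9 = 5.88 → 5.9 years.

5.9 years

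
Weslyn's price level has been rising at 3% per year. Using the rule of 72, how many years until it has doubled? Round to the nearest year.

Doubling time ≈ 72 / 3 = 24.00 years.

24 years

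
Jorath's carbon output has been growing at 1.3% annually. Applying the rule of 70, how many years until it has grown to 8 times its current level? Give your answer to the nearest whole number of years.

At 1.3% it doubles every 70/1.3 ≈ 53.85 years.
Getting to 8× needs 3 doublings: 3 × 53.85 ≈ 162 years.

162 years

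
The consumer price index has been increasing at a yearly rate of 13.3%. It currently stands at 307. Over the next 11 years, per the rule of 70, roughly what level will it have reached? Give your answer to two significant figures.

roughly 1300

Doubling time ≈ 70/13.3 = 5.26 years.
11 years is 11/5.26 ≈ 2.09 doublings, a factor of 2^2.09 ≈ 4.26.
307 × 4.26 ≈ 1300.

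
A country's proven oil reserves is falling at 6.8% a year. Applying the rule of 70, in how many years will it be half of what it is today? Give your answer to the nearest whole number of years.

10 years

Falling at 6.8%, it halves about every 70/6.8 = 10.29 years.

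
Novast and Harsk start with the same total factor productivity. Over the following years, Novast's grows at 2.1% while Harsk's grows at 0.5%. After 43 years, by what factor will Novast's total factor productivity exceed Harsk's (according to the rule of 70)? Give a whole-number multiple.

Novast pulls ahead at 1.6 pp per year, so the ratio doubles every 70/1.6 ≈ 43.75 years.
In 43 years that's 0.98 doublings: 2^0.98 ≈ 2.

2 times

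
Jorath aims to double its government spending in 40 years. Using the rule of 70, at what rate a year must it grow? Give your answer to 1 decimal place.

70 / 40 ≈ 1.75, so about 1.8% a year.

≈ 1.8%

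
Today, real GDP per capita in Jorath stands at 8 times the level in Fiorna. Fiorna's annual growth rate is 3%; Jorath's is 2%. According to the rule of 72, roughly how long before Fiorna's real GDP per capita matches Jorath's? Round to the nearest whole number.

≈ 216 years

What matters is the difference: 1 pp.
Rule of 72 on the gap: the ratio halves every 72/1 ≈ 72.00 years.
An 8 times gap closes after 3 halvings: 3 × 72.00 ≈ 216 years.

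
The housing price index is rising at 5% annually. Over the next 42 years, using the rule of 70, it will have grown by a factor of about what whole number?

70/5 ≈ 14.00 years per doubling.
42 years fits 3 doublings: 2^3 = 8.

around 8 times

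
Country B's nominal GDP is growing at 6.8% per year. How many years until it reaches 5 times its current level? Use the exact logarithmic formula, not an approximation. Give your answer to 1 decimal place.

t = ln(5) / ln(1 + 0.068) = 1.6094 / 0.065788 ≈ 24.46.

24.5 years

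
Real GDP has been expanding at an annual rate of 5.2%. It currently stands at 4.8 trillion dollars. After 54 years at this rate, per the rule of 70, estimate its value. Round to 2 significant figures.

roughly 77 trillion dollars

It doubles every 70/5.2 ≈ 13.46 years, so 54 years is 4.01 doublings.
2^4.01 ≈ 16.11; 4.8 × 16.11 ≈ 77 trillion dollars.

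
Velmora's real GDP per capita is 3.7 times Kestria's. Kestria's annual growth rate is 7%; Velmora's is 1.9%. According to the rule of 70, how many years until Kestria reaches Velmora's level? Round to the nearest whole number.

The growth-rate gap is 7% − 1.9% = 5.1 percentage points.
So the ratio between them halves every 70/5.1 ≈ 13.73 years.
A 3.7 times gap takes log₂(3.7) ≈ 1.89 halvings to close: 1.89 × 13.73 ≈ 26 years.

≈ 26 years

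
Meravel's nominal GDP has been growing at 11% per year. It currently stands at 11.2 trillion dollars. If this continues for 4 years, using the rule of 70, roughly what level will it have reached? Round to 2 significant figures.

around 17 trillion dollars

Doubling time ≈ 70/11 = 6.36 years.
4 years is 4/6.36 ≈ 0.63 doublings, a factor of 2^0.63 ≈ 1.55.
11.2 × 1.55 ≈ 17 trillion dollars.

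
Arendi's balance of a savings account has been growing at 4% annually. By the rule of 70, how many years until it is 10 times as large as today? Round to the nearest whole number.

≈ 58 years

One doubling takes 70/4 = 17.50 years.
10× is log₂ 10 ≈ 3.32 doublings, so ≈ 3.32 × 17.50 = 58 years.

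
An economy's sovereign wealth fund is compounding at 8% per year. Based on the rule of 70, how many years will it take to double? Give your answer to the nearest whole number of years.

70/8 ≈ 8.75, so it doubles roughly every 9 years.

≈ 9 years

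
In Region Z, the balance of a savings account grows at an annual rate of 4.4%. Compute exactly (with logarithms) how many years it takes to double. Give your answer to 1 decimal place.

16.1 years

t = ln(2) / ln(1 + 0.044) = 0.6931 / 0.043059 ≈ 16.10.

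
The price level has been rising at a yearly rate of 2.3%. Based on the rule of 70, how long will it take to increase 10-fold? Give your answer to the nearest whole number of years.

At 2.3% it doubles every 70/2.3 ≈ 30.43 years.
Reaching 10× takes log₂(10) ≈ 3.32 doublings.
3.32 × 30.43 ≈ 101 years.

roughly 101 years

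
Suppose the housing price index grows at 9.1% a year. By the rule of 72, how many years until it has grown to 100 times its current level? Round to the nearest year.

approximately 53 years

Doubling time ≈ 72/9.1 = 7.91 years.
Reaching 100× takes log₂(100) ≈ 6.64 doublings.
6.64 × 7.91 ≈ 53 years.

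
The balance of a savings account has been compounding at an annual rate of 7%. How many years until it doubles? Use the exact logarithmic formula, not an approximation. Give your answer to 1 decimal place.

t = ln(2) / ln(1 + 0.07) = 0.6931 / 0.067659 ≈ 10.24.

10.2 years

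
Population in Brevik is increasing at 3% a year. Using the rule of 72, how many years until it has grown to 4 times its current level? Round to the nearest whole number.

Doubling time ≈ 72/3 = 24.00 years.
4 = 2^2, so 2 doublings → 48 years.

≈ 48 years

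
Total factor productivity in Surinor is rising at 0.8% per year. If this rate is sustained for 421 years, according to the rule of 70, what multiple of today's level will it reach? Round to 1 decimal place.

Doubling time ≈ 70/0.8 = 87.50 years.
421 years / 87.50 ≈ 4.81 doublings → factor 2^4.81 ≈ 28.1.

≈ 28.1 times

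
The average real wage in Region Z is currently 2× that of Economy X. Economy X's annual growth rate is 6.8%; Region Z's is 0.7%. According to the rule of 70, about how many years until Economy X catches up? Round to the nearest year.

What matters is the difference: 6.1 pp.
Rule of 70 on the gap: the ratio halves every 70/6.1 ≈ 11.48 years.
A 2× gap closes after 1 halving: 1 × 11.48 ≈ 11 years.

11 years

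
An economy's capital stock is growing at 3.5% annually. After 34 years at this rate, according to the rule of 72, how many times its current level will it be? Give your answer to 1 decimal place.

≈ 3.1 times

Doubling time ≈ 72/3.5 = 20.57 years.
34 years / 20.57 ≈ 1.65 doublings → factor 2^1.65 ≈ 3.1.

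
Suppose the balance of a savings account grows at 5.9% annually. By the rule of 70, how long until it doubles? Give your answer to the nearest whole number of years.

Doubling time ≈ 70 / 5.9 = 11.86 years.

roughly 12 years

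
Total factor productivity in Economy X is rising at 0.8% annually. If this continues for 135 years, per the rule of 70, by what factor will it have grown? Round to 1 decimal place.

Doubles every ≈ 87.50 years (70/0.8).
135 years is 1.54 doublings; 2^1.54 ≈ 2.9×.

2.9 times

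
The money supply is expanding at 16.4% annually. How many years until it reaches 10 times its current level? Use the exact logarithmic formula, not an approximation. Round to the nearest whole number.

15 years

t = ln(10) / ln(1 + 0.164) = 2.3026 / 0.151862 ≈ 15.16.
≈ 15 years.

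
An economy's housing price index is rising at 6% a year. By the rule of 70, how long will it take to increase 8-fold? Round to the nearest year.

roughly 35 years

One doubling takes 70/6 = 11.67 years.
8 = 2^3, so 3 doublings → 35 years.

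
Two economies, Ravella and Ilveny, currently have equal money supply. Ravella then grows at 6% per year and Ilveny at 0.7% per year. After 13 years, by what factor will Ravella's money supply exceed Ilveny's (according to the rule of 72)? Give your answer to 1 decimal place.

approximately 1.9 times

Rate gap = 6% − 0.7% = 5.3 points.
The ratio doubles every 72/5.3 ≈ 13.58 years.
13/13.58 ≈ 0.96 doublings → ratio ≈ 2^0.96 ≈ 1.9.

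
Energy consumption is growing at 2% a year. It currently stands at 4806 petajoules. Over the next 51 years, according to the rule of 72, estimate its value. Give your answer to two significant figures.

It doubles every 72/2 ≈ 36.00 years, so 51 years is 1.42 doublings.
2^1.42 ≈ 2.68; 4806 × 2.68 ≈ 13000 petajoules.

approximately 13000 petajoules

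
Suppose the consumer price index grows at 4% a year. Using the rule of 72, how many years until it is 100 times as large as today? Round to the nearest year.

Doubling time ≈ 72/4 = 18.00 years.
Reaching 100× takes log₂(100) ≈ 6.64 doublings.
6.64 × 18.00 ≈ 120 years.

around 120 years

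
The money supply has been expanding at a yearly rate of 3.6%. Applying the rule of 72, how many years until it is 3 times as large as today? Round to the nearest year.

At 3.6% it doubles every 72/3.6 ≈ 20.00 years.
3× is log₂ 3 ≈ 1.58 doublings, so ≈ 1.58 × 20.00 = 32 years.

approximately 32 years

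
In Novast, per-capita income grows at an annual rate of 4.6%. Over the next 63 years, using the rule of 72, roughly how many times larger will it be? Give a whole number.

around 16 times

Doubling time ≈ 72/4.6 = 15.65 years.
63/15.65 ≈ 4 doublings, so about 2^4 = 16×.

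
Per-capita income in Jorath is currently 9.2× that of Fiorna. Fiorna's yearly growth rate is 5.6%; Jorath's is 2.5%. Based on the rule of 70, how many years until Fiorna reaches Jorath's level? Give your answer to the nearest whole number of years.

The growth-rate gap is 5.6% − 2.5% = 3.1 percentage points.
So the ratio between them halves every 70/3.1 ≈ 22.58 years.
A 9.2× gap takes log₂(9.2) ≈ 3.20 halvings to close: 3.20 × 22.58 ≈ 72 years.

72 years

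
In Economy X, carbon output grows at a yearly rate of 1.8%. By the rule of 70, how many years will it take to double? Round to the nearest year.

At 1.8%, doubling takes about 70/1.8 = 38.89 years.

about 39 years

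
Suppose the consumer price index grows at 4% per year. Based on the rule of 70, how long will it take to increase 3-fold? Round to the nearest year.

At 4% it doubles every 70/4 ≈ 17.50 years.
Reaching 3× takes log₂(3) ≈ 1.58 doublings.
1.58 × 17.50 ≈ 28 years.

around 28 years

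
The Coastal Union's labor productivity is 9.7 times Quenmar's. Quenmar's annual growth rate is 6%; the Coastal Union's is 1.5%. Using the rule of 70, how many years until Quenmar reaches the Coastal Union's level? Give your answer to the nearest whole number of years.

roughly 51 years

Quenmar gains on the Coastal Union at 6% − 1.5% = 4.5 points a year.
At that relative rate the gap halves every 70/4.5 ≈ 15.56 years.
A 9.7 times gap takes log₂(9.7) ≈ 3.28 halvings to close: 3.28 × 15.56 ≈ 51 years.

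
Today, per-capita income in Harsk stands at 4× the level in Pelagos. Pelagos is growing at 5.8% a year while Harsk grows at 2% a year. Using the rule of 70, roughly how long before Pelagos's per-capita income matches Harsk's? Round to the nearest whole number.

What matters is the difference: 3.8 pp.
Rule of 70 on the gap: the ratio halves every 70/3.8 ≈ 18.42 years.
A 4× gap closes after 2 halvings: 2 × 18.42 ≈ 37 years.

about 37 years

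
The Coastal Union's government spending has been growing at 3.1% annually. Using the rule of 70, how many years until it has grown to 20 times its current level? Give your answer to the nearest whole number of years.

One doubling takes 70/3.1 = 22.58 years.
Reaching 20× takes log₂(20) ≈ 4.32 doublings.
4.32 × 22.58 ≈ 98 years.

around 98 years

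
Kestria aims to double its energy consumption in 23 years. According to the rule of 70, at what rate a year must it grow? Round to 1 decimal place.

70 / 23 ≈ 3.04, so about 3.0% a year.

3.0%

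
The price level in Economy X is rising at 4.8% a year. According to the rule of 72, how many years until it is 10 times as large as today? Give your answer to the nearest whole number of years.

Doubling time ≈ 72/4.8 = 15.00 years.
10× is log₂ 10 ≈ 3.32 doublings, so ≈ 3.32 × 15.00 = 50 years.

50 years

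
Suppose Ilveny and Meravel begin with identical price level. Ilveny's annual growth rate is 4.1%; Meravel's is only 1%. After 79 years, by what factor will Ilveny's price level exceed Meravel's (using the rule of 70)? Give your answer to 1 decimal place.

Rate gap = 4.1% − 1% = 3.1 points.
The ratio doubles every 70/3.1 ≈ 22.58 years.
79/22.58 ≈ 3.50 doublings → ratio ≈ 2^3.50 ≈ 11.3.

approximately 11.3 times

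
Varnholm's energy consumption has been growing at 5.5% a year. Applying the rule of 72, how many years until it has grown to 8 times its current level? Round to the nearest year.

At 5.5% it doubles every 72/5.5 ≈ 13.09 years.
8× is 3 doublings, so 3 × 13.09 ≈ 39 years.

around 39 years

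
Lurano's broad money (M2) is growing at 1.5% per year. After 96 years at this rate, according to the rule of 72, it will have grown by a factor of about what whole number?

At 1.5% one doubling takes ≈ 48.00 years; 96 years is 2 of them, so ×4.

≈ 4 times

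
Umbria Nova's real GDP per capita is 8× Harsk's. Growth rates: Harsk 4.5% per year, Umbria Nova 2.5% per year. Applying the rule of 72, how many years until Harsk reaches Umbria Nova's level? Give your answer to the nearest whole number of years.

Harsk gains on Umbria Nova at 4.5% − 2.5% = 2 points a year.
At that relative rate the gap halves every 72/2 ≈ 36.00 years.
An 8× gap closes after 3 halvings: 3 × 36.00 ≈ 108 years.

around 108 years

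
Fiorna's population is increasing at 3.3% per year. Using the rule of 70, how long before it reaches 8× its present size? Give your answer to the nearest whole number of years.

64 years

At 3.3% it doubles every 70/3.3 ≈ 21.21 years.
Getting to 8× needs 3 doublings: 3 × 21.21 ≈ 64 years.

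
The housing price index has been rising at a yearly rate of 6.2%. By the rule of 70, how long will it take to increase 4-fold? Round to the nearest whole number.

roughly 23 years

At 6.2% it doubles every 70/6.2 ≈ 11.29 years.
4 = 2^2, so 2 doublings → 23 years.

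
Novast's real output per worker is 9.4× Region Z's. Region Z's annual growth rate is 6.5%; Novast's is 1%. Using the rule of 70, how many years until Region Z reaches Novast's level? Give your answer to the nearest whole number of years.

Region Z gains on Novast at 6.5% − 1% = 5.5 points a year.
At that relative rate the gap halves every 70/5.5 ≈ 12.73 years.
A 9.4× gap takes log₂(9.4) ≈ 3.23 halvings to close: 3.23 × 12.73 ≈ 41 years.

about 41 years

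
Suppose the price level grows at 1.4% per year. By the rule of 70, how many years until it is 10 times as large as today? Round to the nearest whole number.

One doubling takes 70/1.4 = 50.00 years.
10× is log₂ 10 ≈ 3.32 doublings, so ≈ 3.32 × 50.00 = 166 years.

about 166 years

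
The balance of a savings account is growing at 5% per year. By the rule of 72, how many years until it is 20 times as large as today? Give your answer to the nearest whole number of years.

Doubling time ≈ 72/5 = 14.40 years.
20× is log₂ 20 ≈ 4.32 doublings, so ≈ 4.32 × 14.40 = 62 years.

about 62 years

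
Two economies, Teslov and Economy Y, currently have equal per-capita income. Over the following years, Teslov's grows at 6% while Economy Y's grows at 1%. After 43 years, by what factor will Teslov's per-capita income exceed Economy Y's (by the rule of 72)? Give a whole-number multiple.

≈ 8 times

Rate gap = 6% − 1% = 5 points.
The ratio doubles every 72/5 ≈ 14.40 years.
43/14.40 ≈ 2.99 doublings → ratio ≈ 2^2.99 ≈ 8.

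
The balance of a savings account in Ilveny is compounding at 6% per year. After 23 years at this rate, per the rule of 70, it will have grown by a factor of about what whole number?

around 4 times

At 6% one doubling takes ≈ 11.67 years; 23 years is 2 of them, so ×4.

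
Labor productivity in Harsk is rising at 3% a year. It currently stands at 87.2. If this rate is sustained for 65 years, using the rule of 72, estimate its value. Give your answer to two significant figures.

approximately 570

It doubles every 72/3 ≈ 24.00 years, so 65 years is 2.71 doublings.
2^2.71 ≈ 6.54; 87.2 × 6.54 ≈ 570.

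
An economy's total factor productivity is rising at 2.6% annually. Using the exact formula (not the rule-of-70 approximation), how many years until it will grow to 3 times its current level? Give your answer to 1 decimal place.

t = ln(3) / ln(1 + 0.026) = 1.0986 / 0.025668 ≈ 42.80.

42.8 years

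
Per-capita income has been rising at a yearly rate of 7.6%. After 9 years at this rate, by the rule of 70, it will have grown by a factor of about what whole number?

about 2 times

Doubling time ≈ 70/7.6 = 9.21 years.
9/9.21 ≈ 1 doubling, so about 2^1 = 2×.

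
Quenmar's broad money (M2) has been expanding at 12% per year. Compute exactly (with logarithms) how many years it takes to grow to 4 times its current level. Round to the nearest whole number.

12 years

t = ln(4) / ln(1 + 0.12) = 1.3863 / 0.113329 ≈ 12.23.
≈ 12 years.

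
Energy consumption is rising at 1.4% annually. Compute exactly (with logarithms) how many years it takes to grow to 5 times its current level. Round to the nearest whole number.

116 years

t = ln(5) / ln(1 + 0.014) = 1.6094 / 0.013903 ≈ 115.76.
≈ 116 years.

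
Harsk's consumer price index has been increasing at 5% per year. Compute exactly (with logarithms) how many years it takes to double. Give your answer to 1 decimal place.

14.2 years

t = ln(2) / ln(1 + 0.05) = 0.6931 / 0.048790 ≈ 14.21.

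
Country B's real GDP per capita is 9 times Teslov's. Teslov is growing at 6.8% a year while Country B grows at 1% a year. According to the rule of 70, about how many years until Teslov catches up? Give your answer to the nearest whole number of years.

Teslov gains on Country B at 6.8% − 1% = 5.8 points a year.
At that relative rate the gap halves every 70/5.8 ≈ 12.07 years.
A 9 times gap takes log₂(9) ≈ 3.17 halvings to close: 3.17 × 12.07 ≈ 38 years.

approximately 38 years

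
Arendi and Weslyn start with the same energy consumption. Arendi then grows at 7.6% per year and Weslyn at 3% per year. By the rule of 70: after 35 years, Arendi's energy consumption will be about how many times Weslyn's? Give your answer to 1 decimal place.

≈ 4.9 times

Only the 4.6-point difference matters.
70/4.6 ≈ 15.22 years per doubling of the ratio; 35 years gives 2.30 doublings, so ≈ 4.9×.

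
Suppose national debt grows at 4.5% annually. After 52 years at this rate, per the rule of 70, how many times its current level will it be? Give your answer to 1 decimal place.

Doubling time ≈ 70/4.5 = 15.56 years.
52 years / 15.56 ≈ 3.34 doublings → factor 2^3.34 ≈ 10.1.

around 10.1 times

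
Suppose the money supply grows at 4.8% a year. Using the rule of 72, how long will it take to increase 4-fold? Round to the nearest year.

30 years

At 4.8% it doubles every 72/4.8 ≈ 15.00 years.
4× is 2 doublings, so 2 × 15.00 ≈ 30 years.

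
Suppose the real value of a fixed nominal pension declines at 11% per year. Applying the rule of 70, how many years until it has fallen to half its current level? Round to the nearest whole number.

≈ 6 years

The rule works in reverse for decay: 70/11 ≈ 6.36 years to halve.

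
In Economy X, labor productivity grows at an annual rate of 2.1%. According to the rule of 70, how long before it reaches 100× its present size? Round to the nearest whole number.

around 221 years

One doubling takes 70/2.1 = 33.33 years.
100× is log₂ 100 ≈ 6.64 doublings, so ≈ 6.64 × 33.33 = 221 years.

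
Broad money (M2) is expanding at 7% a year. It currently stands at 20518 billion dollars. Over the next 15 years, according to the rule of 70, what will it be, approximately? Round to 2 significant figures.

approximately 58000 billion dollars

It doubles every 70/7 ≈ 10.00 years, so 15 years is 1.50 doublings.
2^1.50 ≈ 2.83; 20518 × 2.83 ≈ 58000 billion dollars.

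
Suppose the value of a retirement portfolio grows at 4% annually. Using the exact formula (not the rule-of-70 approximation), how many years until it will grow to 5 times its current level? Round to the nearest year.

41 years

t = ln(5) / ln(1 + 0.04) = 1.6094 / 0.039221 ≈ 41.03.
≈ 41 years.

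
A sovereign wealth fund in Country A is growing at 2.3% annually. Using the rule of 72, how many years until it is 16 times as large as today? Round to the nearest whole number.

One doubling takes 72/2.3 = 31.30 years.
16 = 2^4, so 4 doublings → 125 years.

approximately 125 years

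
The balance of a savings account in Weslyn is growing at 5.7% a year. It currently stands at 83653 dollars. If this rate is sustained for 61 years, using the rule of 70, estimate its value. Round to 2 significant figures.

≈ 2600000 dollars

It doubles every 70/5.7 ≈ 12.28 years, so 61 years is 4.97 doublings.
2^4.97 ≈ 31.34; 83653 × 31.34 ≈ 2600000 dollars.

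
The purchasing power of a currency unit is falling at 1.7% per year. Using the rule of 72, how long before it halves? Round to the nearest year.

≈ 42 years

Falling at 1.7%, it halves about every 72/1.7 = 42.35 years.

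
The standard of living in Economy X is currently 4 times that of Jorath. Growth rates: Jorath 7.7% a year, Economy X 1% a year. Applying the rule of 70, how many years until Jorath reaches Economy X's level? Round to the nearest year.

≈ 21 years

Jorath gains on Economy X at 7.7% − 1% = 6.7 points a year.
At that relative rate the gap halves every 70/6.7 ≈ 10.45 years.
A 4 times gap closes after 2 halvings: 2 × 10.45 ≈ 21 years.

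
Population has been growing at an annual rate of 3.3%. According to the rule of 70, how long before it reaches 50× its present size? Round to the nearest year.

120 years

Doubling time ≈ 70/3.3 = 21.21 years.
Reaching 50× takes log₂(50) ≈ 5.64 doublings.
5.64 × 21.21 ≈ 120 years.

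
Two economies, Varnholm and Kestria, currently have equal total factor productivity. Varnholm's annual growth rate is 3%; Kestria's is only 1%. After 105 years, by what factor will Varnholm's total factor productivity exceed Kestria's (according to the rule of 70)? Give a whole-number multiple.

approximately 8 times

Varnholm pulls ahead at 2 pp per year, so the ratio doubles every 70/2 ≈ 35.00 years.
In 105 years that's 3.00 doublings: 2^3.00 ≈ 8.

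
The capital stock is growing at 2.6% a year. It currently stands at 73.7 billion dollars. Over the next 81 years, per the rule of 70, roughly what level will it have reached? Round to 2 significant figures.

Doubling time ≈ 70/2.6 = 26.92 years.
81 years is 81/26.92 ≈ 3.01 doublings, a factor of 2^3.01 ≈ 8.06.
73.7 × 8.06 ≈ 590 billion dollars.

roughly 590 billion dollars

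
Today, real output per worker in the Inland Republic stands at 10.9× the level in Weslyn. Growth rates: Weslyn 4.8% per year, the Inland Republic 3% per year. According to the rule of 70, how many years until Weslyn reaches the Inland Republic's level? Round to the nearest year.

Weslyn gains on the Inland Republic at 4.8% − 3% = 1.8 points a year.
At that relative rate the gap halves every 70/1.8 ≈ 38.89 years.
A 10.9× gap takes log₂(10.9) ≈ 3.45 halvings to close: 3.45 × 38.89 ≈ 134 years.

134 years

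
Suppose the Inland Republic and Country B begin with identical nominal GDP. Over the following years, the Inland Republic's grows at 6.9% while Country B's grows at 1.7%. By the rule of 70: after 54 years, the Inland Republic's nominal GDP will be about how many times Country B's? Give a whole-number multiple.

≈ 16 times

Rate gap = 6.9% − 1.7% = 5.2 points.
The ratio doubles every 70/5.2 ≈ 13.46 years.
54/13.46 ≈ 4.01 doublings → ratio ≈ 2^4.01 ≈ 16.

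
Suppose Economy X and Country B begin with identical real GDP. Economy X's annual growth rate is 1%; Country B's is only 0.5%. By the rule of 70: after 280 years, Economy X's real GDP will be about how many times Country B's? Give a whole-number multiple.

approximately 4 times

Rate gap = 1% − 0.5% = 0.5 points.
The ratio doubles every 70/0.5 ≈ 140.00 years.
280/140.00 ≈ 2.00 doublings → ratio ≈ 2^2.00 ≈ 4.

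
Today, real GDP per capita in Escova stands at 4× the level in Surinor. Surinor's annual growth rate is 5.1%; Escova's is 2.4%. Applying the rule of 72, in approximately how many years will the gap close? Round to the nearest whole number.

≈ 53 years

What matters is the difference: 2.7 pp.
Rule of 72 on the gap: the ratio halves every 72/2.7 ≈ 26.67 years.
A 4× gap closes after 2 halvings: 2 × 26.67 ≈ 53 years.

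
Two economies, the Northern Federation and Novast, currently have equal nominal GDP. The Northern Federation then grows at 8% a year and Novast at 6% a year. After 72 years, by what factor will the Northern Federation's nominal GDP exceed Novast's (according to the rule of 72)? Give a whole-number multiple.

roughly 4 times

Only the 2-point difference matters.
72/2 ≈ 36.00 years per doubling of the ratio; 72 years gives 2.00 doublings, so ≈ 4×.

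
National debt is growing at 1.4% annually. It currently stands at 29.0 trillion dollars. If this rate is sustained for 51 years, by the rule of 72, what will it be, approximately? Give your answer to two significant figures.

58 trillion dollars

It doubles every 72/1.4 ≈ 51.43 years, so 51 years is 0.99 doublings.
2^0.99 ≈ 1.99; 29.0 × 1.99 ≈ 58 trillion dollars.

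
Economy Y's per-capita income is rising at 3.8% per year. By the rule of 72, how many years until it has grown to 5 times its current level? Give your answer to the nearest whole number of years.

approximately 44 years

Doubling time ≈ 72/3.8 = 18.95 years.
Reaching 5× takes log₂(5) ≈ 2.32 doublings.
2.32 × 18.95 ≈ 44 years.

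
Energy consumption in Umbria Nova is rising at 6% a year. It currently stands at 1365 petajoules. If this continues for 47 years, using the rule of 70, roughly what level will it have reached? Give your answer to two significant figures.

≈ 22000 petajoules

Doubling time ≈ 70/6 = 11.67 years.
47 years is 47/11.67 ≈ 4.03 doublings, a factor of 2^4.03 ≈ 16.34.
1365 × 16.34 ≈ 22000 petajoules.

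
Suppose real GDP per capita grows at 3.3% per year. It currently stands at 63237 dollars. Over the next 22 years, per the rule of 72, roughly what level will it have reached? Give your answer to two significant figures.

Doubling time ≈ 72/3.3 = 21.82 years.
22 years is 22/21.82 ≈ 1.01 doublings, a factor of 2^1.01 ≈ 2.01.
63237 × 2.01 ≈ 130000 dollars.

around 130000 dollars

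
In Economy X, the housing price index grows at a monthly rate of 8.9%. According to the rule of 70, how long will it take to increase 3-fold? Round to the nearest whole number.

At 8.9% it doubles every 70/8.9 ≈ 7.87 months.
3× is log₂ 3 ≈ 1.58 doublings, so ≈ 1.58 × 7.87 = 12 months.

approximately 12 months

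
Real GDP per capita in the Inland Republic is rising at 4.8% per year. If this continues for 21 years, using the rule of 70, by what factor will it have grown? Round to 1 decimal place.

roughly 2.7 times

Doubling time ≈ 70/4.8 = 14.58 years.
21 years / 14.58 ≈ 1.44 doublings → factor 2^1.44 ≈ 2.7.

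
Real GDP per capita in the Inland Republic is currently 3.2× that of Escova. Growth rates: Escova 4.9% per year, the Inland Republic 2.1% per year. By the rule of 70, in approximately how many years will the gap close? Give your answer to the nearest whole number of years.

around 42 years

What matters is the difference: 2.8 pp.
Rule of 70 on the gap: the ratio halves every 70/2.8 ≈ 25.00 years.
A 3.2× gap takes log₂(3.2) ≈ 1.68 halvings to close: 1.68 × 25.00 ≈ 42 years.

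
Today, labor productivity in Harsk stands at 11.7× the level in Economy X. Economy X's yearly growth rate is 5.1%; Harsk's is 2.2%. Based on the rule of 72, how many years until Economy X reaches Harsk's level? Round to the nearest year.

The growth-rate gap is 5.1% − 2.2% = 2.9 percentage points.
So the ratio between them halves every 72/2.9 ≈ 24.83 years.
An 11.7× gap takes log₂(11.7) ≈ 3.55 halvings to close: 3.55 × 24.83 ≈ 88 years.

roughly 88 years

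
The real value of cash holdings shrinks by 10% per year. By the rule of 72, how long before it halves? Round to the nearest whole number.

roughly 7 years

The rule works in reverse for decay: 72/10 ≈ 7.20 years to halve.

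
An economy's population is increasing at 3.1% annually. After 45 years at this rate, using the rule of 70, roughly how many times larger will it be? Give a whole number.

about 4 times

Doubling time ≈ 70/3.1 = 22.58 years.
45/22.58 ≈ 2 doublings, so about 2^2 = 4×.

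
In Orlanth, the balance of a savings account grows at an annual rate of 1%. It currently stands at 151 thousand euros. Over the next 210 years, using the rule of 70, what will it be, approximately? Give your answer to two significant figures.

approximately 1200 thousand euros

Doubling time ≈ 70/1 = 70.00 years.
210 years is 210/70.00 ≈ 3.00 doublings, a factor of 2^3.00 ≈ 8.00.
151 × 8.00 ≈ 1200 thousand euros.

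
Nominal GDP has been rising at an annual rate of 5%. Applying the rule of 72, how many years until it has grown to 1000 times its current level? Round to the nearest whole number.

One doubling takes 72/5 = 14.40 years.
Reaching 1000× takes log₂(1000) ≈ 9.97 doublings.
9.97 × 14.40 ≈ 144 years.

about 144 years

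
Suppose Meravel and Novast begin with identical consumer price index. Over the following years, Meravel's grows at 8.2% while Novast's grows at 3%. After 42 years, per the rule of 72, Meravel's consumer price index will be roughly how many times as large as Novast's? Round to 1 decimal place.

≈ 8.2 times

Rate gap = 8.2% − 3% = 5.2 points.
The ratio doubles every 72/5.2 ≈ 13.85 years.
42/13.85 ≈ 3.03 doublings → ratio ≈ 2^3.03 ≈ 8.2.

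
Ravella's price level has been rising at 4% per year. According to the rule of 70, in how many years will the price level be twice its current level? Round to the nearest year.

70/4 ≈ 17.50, so it doubles roughly every 18 years.

roughly 18 years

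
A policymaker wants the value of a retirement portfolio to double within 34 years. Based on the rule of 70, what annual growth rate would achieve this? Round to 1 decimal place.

70 / 34 ≈ 2.06, so about 2.1% a year.

about 2.1%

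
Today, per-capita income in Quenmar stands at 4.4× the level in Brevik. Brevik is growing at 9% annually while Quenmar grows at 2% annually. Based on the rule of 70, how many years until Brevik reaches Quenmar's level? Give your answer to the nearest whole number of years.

What matters is the difference: 7 pp.
Rule of 70 on the gap: the ratio halves every 70/7 ≈ 10.00 years.
A 4.4× gap takes log₂(4.4) ≈ 2.14 halvings to close: 2.14 × 10.00 ≈ 21 years.

≈ 21 years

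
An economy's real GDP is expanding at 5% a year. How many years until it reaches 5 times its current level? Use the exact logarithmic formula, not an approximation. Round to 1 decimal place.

t = ln(5) / ln(1 + 0.05) = 1.6094 / 0.048790 ≈ 32.99.

33.0 years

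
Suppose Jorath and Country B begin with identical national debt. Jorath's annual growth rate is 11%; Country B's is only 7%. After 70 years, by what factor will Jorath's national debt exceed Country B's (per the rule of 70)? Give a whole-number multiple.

Jorath pulls ahead at 4 pp per year, so the ratio doubles every 70/4 ≈ 17.50 years.
In 70 years that's 4.00 doublings: 2^4.00 ≈ 16.

roughly 16 times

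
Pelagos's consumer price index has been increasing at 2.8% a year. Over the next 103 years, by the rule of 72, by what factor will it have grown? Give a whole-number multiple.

At 2.8% one doubling takes ≈ 25.71 years; 103 years is 4 of them, so ×16.

roughly 16 times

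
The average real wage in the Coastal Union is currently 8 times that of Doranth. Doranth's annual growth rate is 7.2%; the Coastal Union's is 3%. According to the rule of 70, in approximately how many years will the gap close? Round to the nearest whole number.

50 years

What matters is the difference: 4.2 pp.
Rule of 70 on the gap: the ratio halves every 70/4.2 ≈ 16.67 years.
An 8 times gap closes after 3 halvings: 3 × 16.67 ≈ 50 years.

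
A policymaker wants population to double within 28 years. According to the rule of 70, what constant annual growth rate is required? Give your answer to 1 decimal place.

70 / 28 ≈ 2.50, so about 2.5% annually.

about 2.5%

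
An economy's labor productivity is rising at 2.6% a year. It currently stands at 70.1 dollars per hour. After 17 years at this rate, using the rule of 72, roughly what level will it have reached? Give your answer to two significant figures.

around 110 dollars per hour

Doubling time ≈ 72/2.6 = 27.69 years.
17 years is 17/27.69 ≈ 0.61 doublings, a factor of 2^0.61 ≈ 1.53.
70.1 × 1.53 ≈ 110 dollars per hour.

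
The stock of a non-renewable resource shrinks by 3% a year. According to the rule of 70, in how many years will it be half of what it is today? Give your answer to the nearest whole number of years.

around 23 years

Halving time ≈ 70 / 3 = 23.33 → 23 years.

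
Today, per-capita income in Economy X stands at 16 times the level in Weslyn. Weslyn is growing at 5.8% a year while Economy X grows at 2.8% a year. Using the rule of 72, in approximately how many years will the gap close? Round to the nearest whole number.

The growth-rate gap is 5.8% − 2.8% = 3 percentage points.
So the ratio between them halves every 72/3 ≈ 24.00 years.
A 16 times gap closes after 4 halvings: 4 × 24.00 ≈ 96 years.

approximately 96 years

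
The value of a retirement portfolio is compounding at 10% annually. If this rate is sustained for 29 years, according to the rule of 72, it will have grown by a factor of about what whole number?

around 16 times

At 10% one doubling takes ≈ 7.20 years; 29 years is 4 of them, so ×16.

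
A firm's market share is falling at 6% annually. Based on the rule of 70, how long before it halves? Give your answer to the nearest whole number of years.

Falling at 6%, it halves about every 70/6 = 11.67 years.

roughly 12 years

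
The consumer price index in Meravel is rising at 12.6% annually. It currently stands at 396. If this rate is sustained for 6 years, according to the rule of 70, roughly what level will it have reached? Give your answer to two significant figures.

roughly 840

Doubling time ≈ 70/12.6 = 5.56 years.
6 years is 6/5.56 ≈ 1.08 doublings, a factor of 2^1.08 ≈ 2.11.
396 × 2.11 ≈ 840.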